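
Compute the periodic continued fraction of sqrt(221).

Write x_i = (sqrt(221) + m_i)/d_i with (m_0, d_0) = (0, 1). a_0 = floor(sqrt(221)) = 14, since 14^2 = 196 <= 221 < 225 = 15^2.
Iterate m_{i+1} = d_i*a_i - m_i, d_{i+1} = (221 - m_{i+1}^2)/d_i, a_{i+1} = floor((a_0 + m_{i+1})/d_{i+1}):
  m_1 = 1*14 - 0 = 14, d_1 = (221 - 14^2)/1 = 25/1 = 25, a_1 = floor((14 + 14)/25) = 1.
  m_2 = 25*1 - 14 = 11, d_2 = (221 - 11^2)/25 = 100/25 = 4, a_2 = floor((14 + 11)/4) = 6.
  m_3 = 4*6 - 11 = 13, d_3 = (221 - 13^2)/4 = 52/4 = 13, a_3 = floor((14 + 13)/13) = 2.
  m_4 = 13*2 - 13 = 13, d_4 = (221 - 13^2)/13 = 52/13 = 4, a_4 = floor((14 + 13)/4) = 6.
  m_5 = 4*6 - 13 = 11, d_5 = (221 - 11^2)/4 = 100/4 = 25, a_5 = floor((14 + 11)/25) = 1.
  m_6 = 25*1 - 11 = 14, d_6 = (221 - 14^2)/25 = 25/25 = 1, a_6 = floor((14 + 14)/1) = 28.
  m_7 = 1*28 - 14 = 14, d_7 = (221 - 14^2)/1 = 25/1 = 25: (m_7, d_7) = (m_1, d_1) = (14, 25), so from here the quotients repeat a_1, ..., a_6; the period length is 6.
Hence the expansion of sqrt(221) is a_0 = 14 followed by the repeating block 1, 6, 2, 6, 1, 28 (period 6).

[14; (1, 6, 2, 6, 1, 28)]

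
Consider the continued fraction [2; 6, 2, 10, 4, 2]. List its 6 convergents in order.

2/1, 13/6, 28/13, 293/136, 1200/557, 2693/1250

Using the convergent recurrence p_i = a_i*p_{i-1} + p_{i-2}, q_i = a_i*q_{i-1} + q_{i-2} with p_{-2}=0, p_{-1}=1, q_{-2}=1, q_{-1}=0:
  i=0: a_0=2, p_0 = 2*1 + 0 = 2, q_0 = 2*0 + 1 = 1.
  i=1: a_1=6, p_1 = 6*2 + 1 = 13, q_1 = 6*1 + 0 = 6.
  i=2: a_2=2, p_2 = 2*13 + 2 = 28, q_2 = 2*6 + 1 = 13.
  i=3: a_3=10, p_3 = 10*28 + 13 = 293, q_3 = 10*13 + 6 = 136.
  i=4: a_4=4, p_4 = 4*293 + 28 = 1200, q_4 = 4*136 + 13 = 557.
  i=5: a_5=2, p_5 = 2*1200 + 293 = 2693, q_5 = 2*557 + 136 = 1250.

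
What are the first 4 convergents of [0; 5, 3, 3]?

0/1, 1/5, 3/16, 10/53

Using the convergent recurrence p_i = a_i*p_{i-1} + p_{i-2}, q_i = a_i*q_{i-1} + q_{i-2} with p_{-2}=0, p_{-1}=1, q_{-2}=1, q_{-1}=0:
  i=0: a_0=0, p_0 = 0*1 + 0 = 0, q_0 = 0*0 + 1 = 1.
  i=1: a_1=5, p_1 = 5*0 + 1 = 1, q_1 = 5*1 + 0 = 5.
  i=2: a_2=3, p_2 = 3*1 + 0 = 3, q_2 = 3*5 + 1 = 16.
  i=3: a_3=3, p_3 = 3*3 + 1 = 10, q_3 = 3*16 + 5 = 53.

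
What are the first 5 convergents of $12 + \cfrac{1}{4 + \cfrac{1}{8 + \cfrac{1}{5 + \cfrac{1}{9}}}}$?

Using the convergent recurrence p_i = a_i*p_{i-1} + p_{i-2}, q_i = a_i*q_{i-1} + q_{i-2} with p_{-2}=0, p_{-1}=1, q_{-2}=1, q_{-1}=0:
  i=0: a_0=12, p_0 = 12*1 + 0 = 12, q_0 = 12*0 + 1 = 1.
  i=1: a_1=4, p_1 = 4*12 + 1 = 49, q_1 = 4*1 + 0 = 4.
  i=2: a_2=8, p_2 = 8*49 + 12 = 404, q_2 = 8*4 + 1 = 33.
  i=3: a_3=5, p_3 = 5*404 + 49 = 2069, q_3 = 5*33 + 4 = 169.
  i=4: a_4=9, p_4 = 9*2069 + 404 = 19025, q_4 = 9*169 + 33 = 1554.

12/1, 49/4, 404/33, 2069/169, 19025/1554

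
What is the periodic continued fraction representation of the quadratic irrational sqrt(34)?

Write x_i = (sqrt(34) + m_i)/d_i with (m_0, d_0) = (0, 1). a_0 = floor(sqrt(34)) = 5, since 5^2 = 25 <= 34 < 36 = 6^2.
Iterate m_{i+1} = d_i*a_i - m_i, d_{i+1} = (34 - m_{i+1}^2)/d_i, a_{i+1} = floor((a_0 + m_{i+1})/d_{i+1}):
  m_1 = 1*5 - 0 = 5, d_1 = (34 - 5^2)/1 = 9/1 = 9, a_1 = floor((5 + 5)/9) = 1.
  m_2 = 9*1 - 5 = 4, d_2 = (34 - 4^2)/9 = 18/9 = 2, a_2 = floor((5 + 4)/2) = 4.
  m_3 = 2*4 - 4 = 4, d_3 = (34 - 4^2)/2 = 18/2 = 9, a_3 = floor((5 + 4)/9) = 1.
  m_4 = 9*1 - 4 = 5, d_4 = (34 - 5^2)/9 = 9/9 = 1, a_4 = floor((5 + 5)/1) = 10.
  m_5 = 1*10 - 5 = 5, d_5 = (34 - 5^2)/1 = 9/1 = 9: (m_5, d_5) = (m_1, d_1) = (5, 9), so from here the quotients repeat a_1, ..., a_4; the period length is 4.
Hence the expansion of sqrt(34) is a_0 = 5 followed by the repeating block 1, 4, 1, 10 (period 4).

[5; (1, 4, 1, 10)]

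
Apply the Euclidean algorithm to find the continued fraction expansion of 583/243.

[2; 2, 1, 1, 48]

Run the Euclidean algorithm on 583 and 243; the successive quotients are the partial quotients a_0, a_1, ... (each step inverts the fractional part left over by the previous one):
  583 = 2*243 + 97, so a_0 = 2.
  243 = 2*97 + 49, so a_1 = 2.
  97 = 1*49 + 48, so a_2 = 1.
  49 = 1*48 + 1, so a_3 = 1.
  48 = 48*1 + 0, so a_4 = 48.
The remainder reaches 0 after 5 divisions, so the expansion has 5 partial quotients, read off in order.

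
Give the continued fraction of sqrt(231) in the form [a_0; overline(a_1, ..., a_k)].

[15; overline(5, 30)]

Write x_i = (sqrt(231) + m_i)/d_i with (m_0, d_0) = (0, 1). a_0 = floor(sqrt(231)) = 15, since 15^2 = 225 <= 231 < 256 = 16^2.
Iterate m_{i+1} = d_i*a_i - m_i, d_{i+1} = (231 - m_{i+1}^2)/d_i, a_{i+1} = floor((a_0 + m_{i+1})/d_{i+1}):
  m_1 = 1*15 - 0 = 15, d_1 = (231 - 15^2)/1 = 6/1 = 6, a_1 = floor((15 + 15)/6) = 5.
  m_2 = 6*5 - 15 = 15, d_2 = (231 - 15^2)/6 = 6/6 = 1, a_2 = floor((15 + 15)/1) = 30.
  m_3 = 1*30 - 15 = 15, d_3 = (231 - 15^2)/1 = 6/1 = 6: (m_3, d_3) = (m_1, d_1) = (15, 6), so from here the quotients repeat a_1, a_2; the period length is 2.
Hence the expansion of sqrt(231) is a_0 = 15 followed by the repeating block 5, 30 (period 2).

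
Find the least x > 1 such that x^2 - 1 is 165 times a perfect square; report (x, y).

First expand sqrt(165) as a continued fraction. With x_i = (sqrt(165) + m_i)/d_i and (m_0, d_0) = (0, 1): a_0 = floor(sqrt(165)) = 12, since 12^2 = 144 <= 165 < 169 = 13^2.
Iterate m_{i+1} = d_i*a_i - m_i, d_{i+1} = (165 - m_{i+1}^2)/d_i, a_{i+1} = floor((a_0 + m_{i+1})/d_{i+1}):
  m_1 = 1*12 - 0 = 12, d_1 = (165 - 12^2)/1 = 21/1 = 21, a_1 = floor((12 + 12)/21) = 1.
  m_2 = 21*1 - 12 = 9, d_2 = (165 - 9^2)/21 = 84/21 = 4, a_2 = floor((12 + 9)/4) = 5.
  m_3 = 4*5 - 9 = 11, d_3 = (165 - 11^2)/4 = 44/4 = 11, a_3 = floor((12 + 11)/11) = 2.
  m_4 = 11*2 - 11 = 11, d_4 = (165 - 11^2)/11 = 44/11 = 4, a_4 = floor((12 + 11)/4) = 5.
  m_5 = 4*5 - 11 = 9, d_5 = (165 - 9^2)/4 = 84/4 = 21, a_5 = floor((12 + 9)/21) = 1.
  m_6 = 21*1 - 9 = 12, d_6 = (165 - 12^2)/21 = 21/21 = 1, a_6 = floor((12 + 12)/1) = 24.
  m_7 = 1*24 - 12 = 12, d_7 = (165 - 12^2)/1 = 21/1 = 21: (m_7, d_7) = (m_1, d_1) = (12, 21), so from here the quotients repeat a_1, ..., a_6; the period length is 6.
So sqrt(165) = [12; (1, 5, 2, 5, 1, 24)] with period length k = 6.
k is even, so the fundamental solution of x^2 - 165y^2 = 1 is (p_{k-1}, q_{k-1}) = (p_5, q_5); compute convergents through index 5.
Convergents (p_i = a_i*p_{i-1} + p_{i-2}, q_i = a_i*q_{i-1} + q_{i-2} with p_{-2}=0, p_{-1}=1, q_{-2}=1, q_{-1}=0):
  i=0: a_0=12, p_0 = 12*1 + 0 = 12, q_0 = 12*0 + 1 = 1.
  i=1: a_1=1, p_1 = 1*12 + 1 = 13, q_1 = 1*1 + 0 = 1.
  i=2: a_2=5, p_2 = 5*13 + 12 = 77, q_2 = 5*1 + 1 = 6.
  i=3: a_3=2, p_3 = 2*77 + 13 = 167, q_3 = 2*6 + 1 = 13.
  i=4: a_4=5, p_4 = 5*167 + 77 = 912, q_4 = 5*13 + 6 = 71.
  i=5: a_5=1, p_5 = 1*912 + 167 = 1079, q_5 = 1*71 + 13 = 84.
Check: 1079^2 - 165*84^2 = 1164241 - 1164240 = 1, so (x, y) = (1079, 84) solves the equation, and by the theorem it is the least positive solution.

(x, y) = (1079, 84)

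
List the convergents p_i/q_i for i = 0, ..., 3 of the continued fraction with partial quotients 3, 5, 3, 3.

Using the convergent recurrence p_i = a_i*p_{i-1} + p_{i-2}, q_i = a_i*q_{i-1} + q_{i-2} with p_{-2}=0, p_{-1}=1, q_{-2}=1, q_{-1}=0:
  i=0: a_0=3, p_0 = 3*1 + 0 = 3, q_0 = 3*0 + 1 = 1.
  i=1: a_1=5, p_1 = 5*3 + 1 = 16, q_1 = 5*1 + 0 = 5.
  i=2: a_2=3, p_2 = 3*16 + 3 = 51, q_2 = 3*5 + 1 = 16.
  i=3: a_3=3, p_3 = 3*51 + 16 = 169, q_3 = 3*16 + 5 = 53.

3/1, 16/5, 51/16, 169/53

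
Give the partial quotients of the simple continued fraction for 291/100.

[2; 1, 10, 9]

Run the Euclidean algorithm on 291 and 100; the successive quotients are the partial quotients a_0, a_1, ... (each step inverts the fractional part left over by the previous one):
  291 = 2*100 + 91, so a_0 = 2.
  100 = 1*91 + 9, so a_1 = 1.
  91 = 10*9 + 1, so a_2 = 10.
  9 = 9*1 + 0, so a_3 = 9.
The remainder reaches 0 after 4 divisions, so the expansion has 4 partial quotients, read off in order.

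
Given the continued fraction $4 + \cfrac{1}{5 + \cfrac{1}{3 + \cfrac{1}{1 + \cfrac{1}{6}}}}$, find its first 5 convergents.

Using the convergent recurrence p_i = a_i*p_{i-1} + p_{i-2}, q_i = a_i*q_{i-1} + q_{i-2} with p_{-2}=0, p_{-1}=1, q_{-2}=1, q_{-1}=0:
  i=0: a_0=4, p_0 = 4*1 + 0 = 4, q_0 = 4*0 + 1 = 1.
  i=1: a_1=5, p_1 = 5*4 + 1 = 21, q_1 = 5*1 + 0 = 5.
  i=2: a_2=3, p_2 = 3*21 + 4 = 67, q_2 = 3*5 + 1 = 16.
  i=3: a_3=1, p_3 = 1*67 + 21 = 88, q_3 = 1*16 + 5 = 21.
  i=4: a_4=6, p_4 = 6*88 + 67 = 595, q_4 = 6*21 + 16 = 142.

4/1, 21/5, 67/16, 88/21, 595/142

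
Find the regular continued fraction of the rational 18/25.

[0; 1, 2, 1, 1, 3]

Run the Euclidean algorithm on 18 and 25; the successive quotients are the partial quotients a_0, a_1, ... (each step inverts the fractional part left over by the previous one):
  18 = 0*25 + 18, so a_0 = 0.
  25 = 1*18 + 7, so a_1 = 1.
  18 = 2*7 + 4, so a_2 = 2.
  7 = 1*4 + 3, so a_3 = 1.
  4 = 1*3 + 1, so a_4 = 1.
  3 = 3*1 + 0, so a_5 = 3.
The remainder reaches 0 after 6 divisions, so the expansion has 6 partial quotients, read off in order.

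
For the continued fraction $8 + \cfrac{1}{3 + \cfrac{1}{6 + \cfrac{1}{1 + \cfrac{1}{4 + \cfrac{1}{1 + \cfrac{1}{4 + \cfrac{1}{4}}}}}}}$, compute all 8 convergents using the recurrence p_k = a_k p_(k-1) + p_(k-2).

Using the convergent recurrence p_i = a_i*p_{i-1} + p_{i-2}, q_i = a_i*q_{i-1} + q_{i-2} with p_{-2}=0, p_{-1}=1, q_{-2}=1, q_{-1}=0:
  i=0: a_0=8, p_0 = 8*1 + 0 = 8, q_0 = 8*0 + 1 = 1.
  i=1: a_1=3, p_1 = 3*8 + 1 = 25, q_1 = 3*1 + 0 = 3.
  i=2: a_2=6, p_2 = 6*25 + 8 = 158, q_2 = 6*3 + 1 = 19.
  i=3: a_3=1, p_3 = 1*158 + 25 = 183, q_3 = 1*19 + 3 = 22.
  i=4: a_4=4, p_4 = 4*183 + 158 = 890, q_4 = 4*22 + 19 = 107.
  i=5: a_5=1, p_5 = 1*890 + 183 = 1073, q_5 = 1*107 + 22 = 129.
  i=6: a_6=4, p_6 = 4*1073 + 890 = 5182, q_6 = 4*129 + 107 = 623.
  i=7: a_7=4, p_7 = 4*5182 + 1073 = 21801, q_7 = 4*623 + 129 = 2621.

8/1, 25/3, 158/19, 183/22, 890/107, 1073/129, 5182/623, 21801/2621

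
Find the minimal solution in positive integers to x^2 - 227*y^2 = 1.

First expand sqrt(227) as a continued fraction. With x_i = (sqrt(227) + m_i)/d_i and (m_0, d_0) = (0, 1): a_0 = floor(sqrt(227)) = 15, since 15^2 = 225 <= 227 < 256 = 16^2.
Iterate m_{i+1} = d_i*a_i - m_i, d_{i+1} = (227 - m_{i+1}^2)/d_i, a_{i+1} = floor((a_0 + m_{i+1})/d_{i+1}):
  m_1 = 1*15 - 0 = 15, d_1 = (227 - 15^2)/1 = 2/1 = 2, a_1 = floor((15 + 15)/2) = 15.
  m_2 = 2*15 - 15 = 15, d_2 = (227 - 15^2)/2 = 2/2 = 1, a_2 = floor((15 + 15)/1) = 30.
  m_3 = 1*30 - 15 = 15, d_3 = (227 - 15^2)/1 = 2/1 = 2: (m_3, d_3) = (m_1, d_1) = (15, 2), so from here the quotients repeat a_1, a_2; the period length is 2.
So sqrt(227) = [15; (15, 30)] with period length k = 2.
k is even, so the fundamental solution of x^2 - 227y^2 = 1 is (p_{k-1}, q_{k-1}) = (p_1, q_1); compute convergents through index 1.
Convergents (p_i = a_i*p_{i-1} + p_{i-2}, q_i = a_i*q_{i-1} + q_{i-2} with p_{-2}=0, p_{-1}=1, q_{-2}=1, q_{-1}=0):
  i=0: a_0=15, p_0 = 15*1 + 0 = 15, q_0 = 15*0 + 1 = 1.
  i=1: a_1=15, p_1 = 15*15 + 1 = 226, q_1 = 15*1 + 0 = 15.
Check: 226^2 - 227*15^2 = 51076 - 51075 = 1, so (x, y) = (226, 15) solves the equation, and by the theorem it is the least positive solution.

(x, y) = (226, 15)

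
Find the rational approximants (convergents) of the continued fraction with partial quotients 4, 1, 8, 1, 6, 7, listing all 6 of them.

4/1, 5/1, 44/9, 49/10, 338/69, 2415/493

Using the convergent recurrence p_i = a_i*p_{i-1} + p_{i-2}, q_i = a_i*q_{i-1} + q_{i-2} with p_{-2}=0, p_{-1}=1, q_{-2}=1, q_{-1}=0:
  i=0: a_0=4, p_0 = 4*1 + 0 = 4, q_0 = 4*0 + 1 = 1.
  i=1: a_1=1, p_1 = 1*4 + 1 = 5, q_1 = 1*1 + 0 = 1.
  i=2: a_2=8, p_2 = 8*5 + 4 = 44, q_2 = 8*1 + 1 = 9.
  i=3: a_3=1, p_3 = 1*44 + 5 = 49, q_3 = 1*9 + 1 = 10.
  i=4: a_4=6, p_4 = 6*49 + 44 = 338, q_4 = 6*10 + 9 = 69.
  i=5: a_5=7, p_5 = 7*338 + 49 = 2415, q_5 = 7*69 + 10 = 493.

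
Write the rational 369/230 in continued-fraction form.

[1; 1, 1, 1, 1, 8, 1, 1, 2]

Run the Euclidean algorithm on 369 and 230; the successive quotients are the partial quotients a_0, a_1, ... (each step inverts the fractional part left over by the previous one):
  369 = 1*230 + 139, so a_0 = 1.
  230 = 1*139 + 91, so a_1 = 1.
  139 = 1*91 + 48, so a_2 = 1.
  91 = 1*48 + 43, so a_3 = 1.
  48 = 1*43 + 5, so a_4 = 1.
  43 = 8*5 + 3, so a_5 = 8.
  5 = 1*3 + 2, so a_6 = 1.
  3 = 1*2 + 1, so a_7 = 1.
  2 = 2*1 + 0, so a_8 = 2.
The remainder reaches 0 after 9 divisions, so the expansion has 9 partial quotients, read off in order.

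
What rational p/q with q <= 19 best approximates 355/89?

Expand x = 355/89 as a continued fraction with the Euclidean algorithm:
  355 = 3*89 + 88, so a_0 = 3.
  89 = 1*88 + 1, so a_1 = 1.
  88 = 88*1 + 0, so a_2 = 88.
so x = [3; 1, 88].
Convergents (p_i = a_i*p_{i-1} + p_{i-2}, q_i = a_i*q_{i-1} + q_{i-2} with p_{-2}=0, p_{-1}=1, q_{-2}=1, q_{-1}=0), until the denominator exceeds 19:
  i=0: a_0=3, p_0 = 3*1 + 0 = 3, q_0 = 3*0 + 1 = 1.
  i=1: a_1=1, p_1 = 1*3 + 1 = 4, q_1 = 1*1 + 0 = 1.
  i=2: a_2=88, p_2 = 88*4 + 3 = 355, q_2 = 88*1 + 1 = 89.
q_2 = 89 > 19, so the last convergent with denominator <= 19 is p_1/q_1 = 4/1.
The closest fraction with denominator <= 19 is either p_1/q_1 or the intermediate fraction (k*p_1 + p_0)/(k*q_1 + q_0) with the largest k >= 1 whose denominator stays <= 19; these approach x as k grows, and every other convergent or intermediate fraction in range is farther away.
Largest k: floor((19 - q_0)/q_1) = floor((19 - 1)/1) = 18.
That gives (18*4 + 3)/(18*1 + 1) = 75/19.
Compare the errors: |x - 4/1| = |355*1 - 4*89|/(89*1) = 1/89, and |x - 75/19| = |355*19 - 75*89|/(89*19) = 70/1691.
Cross-multiplying, 1*1691 = 1691 < 6230 = 70*89, so 1/89 is smaller: the convergent 4/1 is closer to x than 75/19.

4/1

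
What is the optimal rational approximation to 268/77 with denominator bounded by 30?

Expand x = 268/77 as a continued fraction with the Euclidean algorithm:
  268 = 3*77 + 37, so a_0 = 3.
  77 = 2*37 + 3, so a_1 = 2.
  37 = 12*3 + 1, so a_2 = 12.
  3 = 3*1 + 0, so a_3 = 3.
so x = [3; 2, 12, 3].
Convergents (p_i = a_i*p_{i-1} + p_{i-2}, q_i = a_i*q_{i-1} + q_{i-2} with p_{-2}=0, p_{-1}=1, q_{-2}=1, q_{-1}=0), until the denominator exceeds 30:
  i=0: a_0=3, p_0 = 3*1 + 0 = 3, q_0 = 3*0 + 1 = 1.
  i=1: a_1=2, p_1 = 2*3 + 1 = 7, q_1 = 2*1 + 0 = 2.
  i=2: a_2=12, p_2 = 12*7 + 3 = 87, q_2 = 12*2 + 1 = 25.
  i=3: a_3=3, p_3 = 3*87 + 7 = 268, q_3 = 3*25 + 2 = 77.
q_3 = 77 > 30, so the last convergent with denominator <= 30 is p_2/q_2 = 87/25.
The closest fraction with denominator <= 30 is either p_2/q_2 or the intermediate fraction (k*p_2 + p_1)/(k*q_2 + q_1) with the largest k >= 1 whose denominator stays <= 30; these approach x as k grows, and every other convergent or intermediate fraction in range is farther away.
Largest k: floor((30 - q_1)/q_2) = floor((30 - 2)/25) = 1.
That gives (1*87 + 7)/(1*25 + 2) = 94/27.
Compare the errors: |x - 87/25| = |268*25 - 87*77|/(77*25) = 1/1925, and |x - 94/27| = |268*27 - 94*77|/(77*27) = 2/2079.
Cross-multiplying, 1*2079 = 2079 < 3850 = 2*1925, so 1/1925 is smaller: the convergent 87/25 is closer to x than 94/27.

87/25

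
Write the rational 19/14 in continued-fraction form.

[1; 2, 1, 4]

Run the Euclidean algorithm on 19 and 14; the successive quotients are the partial quotients a_0, a_1, ... (each step inverts the fractional part left over by the previous one):
  19 = 1*14 + 5, so a_0 = 1.
  14 = 2*5 + 4, so a_1 = 2.
  5 = 1*4 + 1, so a_2 = 1.
  4 = 4*1 + 0, so a_3 = 4.
The remainder reaches 0 after 4 divisions, so the expansion has 4 partial quotients, read off in order.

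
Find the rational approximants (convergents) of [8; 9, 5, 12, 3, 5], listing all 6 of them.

Using the convergent recurrence p_i = a_i*p_{i-1} + p_{i-2}, q_i = a_i*q_{i-1} + q_{i-2} with p_{-2}=0, p_{-1}=1, q_{-2}=1, q_{-1}=0:
  i=0: a_0=8, p_0 = 8*1 + 0 = 8, q_0 = 8*0 + 1 = 1.
  i=1: a_1=9, p_1 = 9*8 + 1 = 73, q_1 = 9*1 + 0 = 9.
  i=2: a_2=5, p_2 = 5*73 + 8 = 373, q_2 = 5*9 + 1 = 46.
  i=3: a_3=12, p_3 = 12*373 + 73 = 4549, q_3 = 12*46 + 9 = 561.
  i=4: a_4=3, p_4 = 3*4549 + 373 = 14020, q_4 = 3*561 + 46 = 1729.
  i=5: a_5=5, p_5 = 5*14020 + 4549 = 74649, q_5 = 5*1729 + 561 = 9206.

8/1, 73/9, 373/46, 4549/561, 14020/1729, 74649/9206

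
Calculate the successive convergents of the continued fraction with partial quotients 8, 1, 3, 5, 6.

Using the convergent recurrence p_i = a_i*p_{i-1} + p_{i-2}, q_i = a_i*q_{i-1} + q_{i-2} with p_{-2}=0, p_{-1}=1, q_{-2}=1, q_{-1}=0:
  i=0: a_0=8, p_0 = 8*1 + 0 = 8, q_0 = 8*0 + 1 = 1.
  i=1: a_1=1, p_1 = 1*8 + 1 = 9, q_1 = 1*1 + 0 = 1.
  i=2: a_2=3, p_2 = 3*9 + 8 = 35, q_2 = 3*1 + 1 = 4.
  i=3: a_3=5, p_3 = 5*35 + 9 = 184, q_3 = 5*4 + 1 = 21.
  i=4: a_4=6, p_4 = 6*184 + 35 = 1139, q_4 = 6*21 + 4 = 130.

8/1, 9/1, 35/4, 184/21, 1139/130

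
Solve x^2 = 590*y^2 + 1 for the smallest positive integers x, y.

First expand sqrt(590) as a continued fraction. With x_i = (sqrt(590) + m_i)/d_i and (m_0, d_0) = (0, 1): a_0 = floor(sqrt(590)) = 24, since 24^2 = 576 <= 590 < 625 = 25^2.
Iterate m_{i+1} = d_i*a_i - m_i, d_{i+1} = (590 - m_{i+1}^2)/d_i, a_{i+1} = floor((a_0 + m_{i+1})/d_{i+1}):
  m_1 = 1*24 - 0 = 24, d_1 = (590 - 24^2)/1 = 14/1 = 14, a_1 = floor((24 + 24)/14) = 3.
  m_2 = 14*3 - 24 = 18, d_2 = (590 - 18^2)/14 = 266/14 = 19, a_2 = floor((24 + 18)/19) = 2.
  m_3 = 19*2 - 18 = 20, d_3 = (590 - 20^2)/19 = 190/19 = 10, a_3 = floor((24 + 20)/10) = 4.
  m_4 = 10*4 - 20 = 20, d_4 = (590 - 20^2)/10 = 190/10 = 19, a_4 = floor((24 + 20)/19) = 2.
  m_5 = 19*2 - 20 = 18, d_5 = (590 - 18^2)/19 = 266/19 = 14, a_5 = floor((24 + 18)/14) = 3.
  m_6 = 14*3 - 18 = 24, d_6 = (590 - 24^2)/14 = 14/14 = 1, a_6 = floor((24 + 24)/1) = 48.
  m_7 = 1*48 - 24 = 24, d_7 = (590 - 24^2)/1 = 14/1 = 14: (m_7, d_7) = (m_1, d_1) = (24, 14), so from here the quotients repeat a_1, ..., a_6; the period length is 6.
So sqrt(590) = [24; (3, 2, 4, 2, 3, 48)] with period length k = 6.
k is even, so the fundamental solution of x^2 - 590y^2 = 1 is (p_{k-1}, q_{k-1}) = (p_5, q_5); compute convergents through index 5.
Convergents (p_i = a_i*p_{i-1} + p_{i-2}, q_i = a_i*q_{i-1} + q_{i-2} with p_{-2}=0, p_{-1}=1, q_{-2}=1, q_{-1}=0):
  i=0: a_0=24, p_0 = 24*1 + 0 = 24, q_0 = 24*0 + 1 = 1.
  i=1: a_1=3, p_1 = 3*24 + 1 = 73, q_1 = 3*1 + 0 = 3.
  i=2: a_2=2, p_2 = 2*73 + 24 = 170, q_2 = 2*3 + 1 = 7.
  i=3: a_3=4, p_3 = 4*170 + 73 = 753, q_3 = 4*7 + 3 = 31.
  i=4: a_4=2, p_4 = 2*753 + 170 = 1676, q_4 = 2*31 + 7 = 69.
  i=5: a_5=3, p_5 = 3*1676 + 753 = 5781, q_5 = 3*69 + 31 = 238.
Check: 5781^2 - 590*238^2 = 33419961 - 33419960 = 1, so (x, y) = (5781, 238) solves the equation, and by the theorem it is the least positive solution.

(x, y) = (5781, 238)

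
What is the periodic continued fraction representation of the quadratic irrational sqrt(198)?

[14; (14, 28)]

Write x_i = (sqrt(198) + m_i)/d_i with (m_0, d_0) = (0, 1). a_0 = floor(sqrt(198)) = 14, since 14^2 = 196 <= 198 < 225 = 15^2.
Iterate m_{i+1} = d_i*a_i - m_i, d_{i+1} = (198 - m_{i+1}^2)/d_i, a_{i+1} = floor((a_0 + m_{i+1})/d_{i+1}):
  m_1 = 1*14 - 0 = 14, d_1 = (198 - 14^2)/1 = 2/1 = 2, a_1 = floor((14 + 14)/2) = 14.
  m_2 = 2*14 - 14 = 14, d_2 = (198 - 14^2)/2 = 2/2 = 1, a_2 = floor((14 + 14)/1) = 28.
  m_3 = 1*28 - 14 = 14, d_3 = (198 - 14^2)/1 = 2/1 = 2: (m_3, d_3) = (m_1, d_1) = (14, 2), so from here the quotients repeat a_1, a_2; the period length is 2.
Hence the expansion of sqrt(198) is a_0 = 14 followed by the repeating block 14, 28 (period 2).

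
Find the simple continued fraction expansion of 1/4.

Run the Euclidean algorithm on 1 and 4; the successive quotients are the partial quotients a_0, a_1, ... (each step inverts the fractional part left over by the previous one):
  1 = 0*4 + 1, so a_0 = 0.
  4 = 4*1 + 0, so a_1 = 4.
The remainder reaches 0 after 2 divisions, so the expansion has 2 partial quotients, read off in order.

[0; 4]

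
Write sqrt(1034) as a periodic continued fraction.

Write x_i = (sqrt(1034) + m_i)/d_i with (m_0, d_0) = (0, 1). a_0 = floor(sqrt(1034)) = 32, since 32^2 = 1024 <= 1034 < 1089 = 33^2.
Iterate m_{i+1} = d_i*a_i - m_i, d_{i+1} = (1034 - m_{i+1}^2)/d_i, a_{i+1} = floor((a_0 + m_{i+1})/d_{i+1}):
  m_1 = 1*32 - 0 = 32, d_1 = (1034 - 32^2)/1 = 10/1 = 10, a_1 = floor((32 + 32)/10) = 6.
  m_2 = 10*6 - 32 = 28, d_2 = (1034 - 28^2)/10 = 250/10 = 25, a_2 = floor((32 + 28)/25) = 2.
  m_3 = 25*2 - 28 = 22, d_3 = (1034 - 22^2)/25 = 550/25 = 22, a_3 = floor((32 + 22)/22) = 2.
  m_4 = 22*2 - 22 = 22, d_4 = (1034 - 22^2)/22 = 550/22 = 25, a_4 = floor((32 + 22)/25) = 2.
  m_5 = 25*2 - 22 = 28, d_5 = (1034 - 28^2)/25 = 250/25 = 10, a_5 = floor((32 + 28)/10) = 6.
  m_6 = 10*6 - 28 = 32, d_6 = (1034 - 32^2)/10 = 10/10 = 1, a_6 = floor((32 + 32)/1) = 64.
  m_7 = 1*64 - 32 = 32, d_7 = (1034 - 32^2)/1 = 10/1 = 10: (m_7, d_7) = (m_1, d_1) = (32, 10), so from here the quotients repeat a_1, ..., a_6; the period length is 6.
Hence the expansion of sqrt(1034) is a_0 = 32 followed by the repeating block 6, 2, 2, 2, 6, 64 (period 6).

[32; (6, 2, 2, 2, 6, 64)]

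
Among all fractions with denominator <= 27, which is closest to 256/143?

Expand x = 256/143 as a continued fraction with the Euclidean algorithm:
  256 = 1*143 + 113, so a_0 = 1.
  143 = 1*113 + 30, so a_1 = 1.
  113 = 3*30 + 23, so a_2 = 3.
  30 = 1*23 + 7, so a_3 = 1.
  23 = 3*7 + 2, so a_4 = 3.
  7 = 3*2 + 1, so a_5 = 3.
  2 = 2*1 + 0, so a_6 = 2.
so x = [1; 1, 3, 1, 3, 3, 2].
Convergents (p_i = a_i*p_{i-1} + p_{i-2}, q_i = a_i*q_{i-1} + q_{i-2} with p_{-2}=0, p_{-1}=1, q_{-2}=1, q_{-1}=0), until the denominator exceeds 27:
  i=0: a_0=1, p_0 = 1*1 + 0 = 1, q_0 = 1*0 + 1 = 1.
  i=1: a_1=1, p_1 = 1*1 + 1 = 2, q_1 = 1*1 + 0 = 1.
  i=2: a_2=3, p_2 = 3*2 + 1 = 7, q_2 = 3*1 + 1 = 4.
  i=3: a_3=1, p_3 = 1*7 + 2 = 9, q_3 = 1*4 + 1 = 5.
  i=4: a_4=3, p_4 = 3*9 + 7 = 34, q_4 = 3*5 + 4 = 19.
  i=5: a_5=3, p_5 = 3*34 + 9 = 111, q_5 = 3*19 + 5 = 62.
q_5 = 62 > 27, so the last convergent with denominator <= 27 is p_4/q_4 = 34/19.
The closest fraction with denominator <= 27 is either p_4/q_4 or the intermediate fraction (k*p_4 + p_3)/(k*q_4 + q_3) with the largest k >= 1 whose denominator stays <= 27; these approach x as k grows, and every other convergent or intermediate fraction in range is farther away.
Largest k: floor((27 - q_3)/q_4) = floor((27 - 5)/19) = 1.
That gives (1*34 + 9)/(1*19 + 5) = 43/24.
Compare the errors: |x - 34/19| = |256*19 - 34*143|/(143*19) = 2/2717, and |x - 43/24| = |256*24 - 43*143|/(143*24) = 5/3432.
Cross-multiplying, 2*3432 = 6864 < 13585 = 5*2717, so 2/2717 is smaller: the convergent 34/19 is closer to x than 43/24.

34/19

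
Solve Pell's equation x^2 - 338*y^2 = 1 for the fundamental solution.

First expand sqrt(338) as a continued fraction. With x_i = (sqrt(338) + m_i)/d_i and (m_0, d_0) = (0, 1): a_0 = floor(sqrt(338)) = 18, since 18^2 = 324 <= 338 < 361 = 19^2.
Iterate m_{i+1} = d_i*a_i - m_i, d_{i+1} = (338 - m_{i+1}^2)/d_i, a_{i+1} = floor((a_0 + m_{i+1})/d_{i+1}):
  m_1 = 1*18 - 0 = 18, d_1 = (338 - 18^2)/1 = 14/1 = 14, a_1 = floor((18 + 18)/14) = 2.
  m_2 = 14*2 - 18 = 10, d_2 = (338 - 10^2)/14 = 238/14 = 17, a_2 = floor((18 + 10)/17) = 1.
  m_3 = 17*1 - 10 = 7, d_3 = (338 - 7^2)/17 = 289/17 = 17, a_3 = floor((18 + 7)/17) = 1.
  m_4 = 17*1 - 7 = 10, d_4 = (338 - 10^2)/17 = 238/17 = 14, a_4 = floor((18 + 10)/14) = 2.
  m_5 = 14*2 - 10 = 18, d_5 = (338 - 18^2)/14 = 14/14 = 1, a_5 = floor((18 + 18)/1) = 36.
  m_6 = 1*36 - 18 = 18, d_6 = (338 - 18^2)/1 = 14/1 = 14: (m_6, d_6) = (m_1, d_1) = (18, 14), so from here the quotients repeat a_1, ..., a_5; the period length is 5.
So sqrt(338) = [18; (2, 1, 1, 2, 36)] with period length k = 5.
k is odd, so (p_{k-1}, q_{k-1}) only solves x^2 - 338y^2 = -1 and the fundamental solution of x^2 - 338y^2 = 1 is (p_{2k-1}, q_{2k-1}) = (p_9, q_9); compute convergents through index 9, running through the period twice.
Convergents (p_i = a_i*p_{i-1} + p_{i-2}, q_i = a_i*q_{i-1} + q_{i-2} with p_{-2}=0, p_{-1}=1, q_{-2}=1, q_{-1}=0):
  i=0: a_0=18, p_0 = 18*1 + 0 = 18, q_0 = 18*0 + 1 = 1.
  i=1: a_1=2, p_1 = 2*18 + 1 = 37, q_1 = 2*1 + 0 = 2.
  i=2: a_2=1, p_2 = 1*37 + 18 = 55, q_2 = 1*2 + 1 = 3.
  i=3: a_3=1, p_3 = 1*55 + 37 = 92, q_3 = 1*3 + 2 = 5.
  i=4: a_4=2, p_4 = 2*92 + 55 = 239, q_4 = 2*5 + 3 = 13.
  i=5: a_5=36, p_5 = 36*239 + 92 = 8696, q_5 = 36*13 + 5 = 473.
  i=6: a_6=2, p_6 = 2*8696 + 239 = 17631, q_6 = 2*473 + 13 = 959.
  i=7: a_7=1, p_7 = 1*17631 + 8696 = 26327, q_7 = 1*959 + 473 = 1432.
  i=8: a_8=1, p_8 = 1*26327 + 17631 = 43958, q_8 = 1*1432 + 959 = 2391.
  i=9: a_9=2, p_9 = 2*43958 + 26327 = 114243, q_9 = 2*2391 + 1432 = 6214.
Indeed p_4^2 - 338*q_4^2 = 57121 - 57122 = -1, not +1.
Check: 114243^2 - 338*6214^2 = 13051463049 - 13051463048 = 1, so (x, y) = (114243, 6214) solves the equation, and by the theorem it is the least positive solution.

(x, y) = (114243, 6214)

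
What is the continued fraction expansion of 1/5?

Run the Euclidean algorithm on 1 and 5; the successive quotients are the partial quotients a_0, a_1, ... (each step inverts the fractional part left over by the previous one):
  1 = 0*5 + 1, so a_0 = 0.
  5 = 5*1 + 0, so a_1 = 5.
The remainder reaches 0 after 2 divisions, so the expansion has 2 partial quotients, read off in order.

[0; 5]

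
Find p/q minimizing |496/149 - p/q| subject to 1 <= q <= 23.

10/3

Expand x = 496/149 as a continued fraction with the Euclidean algorithm:
  496 = 3*149 + 49, so a_0 = 3.
  149 = 3*49 + 2, so a_1 = 3.
  49 = 24*2 + 1, so a_2 = 24.
  2 = 2*1 + 0, so a_3 = 2.
so x = [3; 3, 24, 2].
Convergents (p_i = a_i*p_{i-1} + p_{i-2}, q_i = a_i*q_{i-1} + q_{i-2} with p_{-2}=0, p_{-1}=1, q_{-2}=1, q_{-1}=0), until the denominator exceeds 23:
  i=0: a_0=3, p_0 = 3*1 + 0 = 3, q_0 = 3*0 + 1 = 1.
  i=1: a_1=3, p_1 = 3*3 + 1 = 10, q_1 = 3*1 + 0 = 3.
  i=2: a_2=24, p_2 = 24*10 + 3 = 243, q_2 = 24*3 + 1 = 73.
q_2 = 73 > 23, so the last convergent with denominator <= 23 is p_1/q_1 = 10/3.
The closest fraction with denominator <= 23 is either p_1/q_1 or the intermediate fraction (k*p_1 + p_0)/(k*q_1 + q_0) with the largest k >= 1 whose denominator stays <= 23; these approach x as k grows, and every other convergent or intermediate fraction in range is farther away.
Largest k: floor((23 - q_0)/q_1) = floor((23 - 1)/3) = 7.
That gives (7*10 + 3)/(7*3 + 1) = 73/22.
Compare the errors: |x - 10/3| = |496*3 - 10*149|/(149*3) = 2/447, and |x - 73/22| = |496*22 - 73*149|/(149*22) = 35/3278.
Cross-multiplying, 2*3278 = 6556 < 15645 = 35*447, so 2/447 is smaller: the convergent 10/3 is closer to x than 73/22.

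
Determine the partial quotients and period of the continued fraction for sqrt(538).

[23; (5, 7, 1, 1, 7, 5, 46)]

Write x_i = (sqrt(538) + m_i)/d_i with (m_0, d_0) = (0, 1). a_0 = floor(sqrt(538)) = 23, since 23^2 = 529 <= 538 < 576 = 24^2.
Iterate m_{i+1} = d_i*a_i - m_i, d_{i+1} = (538 - m_{i+1}^2)/d_i, a_{i+1} = floor((a_0 + m_{i+1})/d_{i+1}):
  m_1 = 1*23 - 0 = 23, d_1 = (538 - 23^2)/1 = 9/1 = 9, a_1 = floor((23 + 23)/9) = 5.
  m_2 = 9*5 - 23 = 22, d_2 = (538 - 22^2)/9 = 54/9 = 6, a_2 = floor((23 + 22)/6) = 7.
  m_3 = 6*7 - 22 = 20, d_3 = (538 - 20^2)/6 = 138/6 = 23, a_3 = floor((23 + 20)/23) = 1.
  m_4 = 23*1 - 20 = 3, d_4 = (538 - 3^2)/23 = 529/23 = 23, a_4 = floor((23 + 3)/23) = 1.
  m_5 = 23*1 - 3 = 20, d_5 = (538 - 20^2)/23 = 138/23 = 6, a_5 = floor((23 + 20)/6) = 7.
  m_6 = 6*7 - 20 = 22, d_6 = (538 - 22^2)/6 = 54/6 = 9, a_6 = floor((23 + 22)/9) = 5.
  m_7 = 9*5 - 22 = 23, d_7 = (538 - 23^2)/9 = 9/9 = 1, a_7 = floor((23 + 23)/1) = 46.
  m_8 = 1*46 - 23 = 23, d_8 = (538 - 23^2)/1 = 9/1 = 9: (m_8, d_8) = (m_1, d_1) = (23, 9), so from here the quotients repeat a_1, ..., a_7; the period length is 7.
Hence the expansion of sqrt(538) is a_0 = 23 followed by the repeating block 5, 7, 1, 1, 7, 5, 46 (period 7).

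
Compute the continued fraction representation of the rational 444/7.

[63; 2, 3]

Run the Euclidean algorithm on 444 and 7; the successive quotients are the partial quotients a_0, a_1, ... (each step inverts the fractional part left over by the previous one):
  444 = 63*7 + 3, so a_0 = 63.
  7 = 2*3 + 1, so a_1 = 2.
  3 = 3*1 + 0, so a_2 = 3.
The remainder reaches 0 after 3 divisions, so the expansion has 3 partial quotients, read off in order.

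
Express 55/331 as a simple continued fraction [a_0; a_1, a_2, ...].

Run the Euclidean algorithm on 55 and 331; the successive quotients are the partial quotients a_0, a_1, ... (each step inverts the fractional part left over by the previous one):
  55 = 0*331 + 55, so a_0 = 0.
  331 = 6*55 + 1, so a_1 = 6.
  55 = 55*1 + 0, so a_2 = 55.
The remainder reaches 0 after 3 divisions, so the expansion has 3 partial quotients, read off in order.

[0; 6, 55]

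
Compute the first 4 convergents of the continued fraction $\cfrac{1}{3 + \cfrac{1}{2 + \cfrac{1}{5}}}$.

Using the convergent recurrence p_i = a_i*p_{i-1} + p_{i-2}, q_i = a_i*q_{i-1} + q_{i-2} with p_{-2}=0, p_{-1}=1, q_{-2}=1, q_{-1}=0:
  i=0: a_0=0, p_0 = 0*1 + 0 = 0, q_0 = 0*0 + 1 = 1.
  i=1: a_1=3, p_1 = 3*0 + 1 = 1, q_1 = 3*1 + 0 = 3.
  i=2: a_2=2, p_2 = 2*1 + 0 = 2, q_2 = 2*3 + 1 = 7.
  i=3: a_3=5, p_3 = 5*2 + 1 = 11, q_3 = 5*7 + 3 = 38.

0/1, 1/3, 2/7, 11/38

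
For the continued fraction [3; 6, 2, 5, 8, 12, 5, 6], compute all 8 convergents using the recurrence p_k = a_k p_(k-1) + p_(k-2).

Using the convergent recurrence p_i = a_i*p_{i-1} + p_{i-2}, q_i = a_i*q_{i-1} + q_{i-2} with p_{-2}=0, p_{-1}=1, q_{-2}=1, q_{-1}=0:
  i=0: a_0=3, p_0 = 3*1 + 0 = 3, q_0 = 3*0 + 1 = 1.
  i=1: a_1=6, p_1 = 6*3 + 1 = 19, q_1 = 6*1 + 0 = 6.
  i=2: a_2=2, p_2 = 2*19 + 3 = 41, q_2 = 2*6 + 1 = 13.
  i=3: a_3=5, p_3 = 5*41 + 19 = 224, q_3 = 5*13 + 6 = 71.
  i=4: a_4=8, p_4 = 8*224 + 41 = 1833, q_4 = 8*71 + 13 = 581.
  i=5: a_5=12, p_5 = 12*1833 + 224 = 22220, q_5 = 12*581 + 71 = 7043.
  i=6: a_6=5, p_6 = 5*22220 + 1833 = 112933, q_6 = 5*7043 + 581 = 35796.
  i=7: a_7=6, p_7 = 6*112933 + 22220 = 699818, q_7 = 6*35796 + 7043 = 221819.

3/1, 19/6, 41/13, 224/71, 1833/581, 22220/7043, 112933/35796, 699818/221819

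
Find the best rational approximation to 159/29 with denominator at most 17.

Expand x = 159/29 as a continued fraction with the Euclidean algorithm:
  159 = 5*29 + 14, so a_0 = 5.
  29 = 2*14 + 1, so a_1 = 2.
  14 = 14*1 + 0, so a_2 = 14.
so x = [5; 2, 14].
Convergents (p_i = a_i*p_{i-1} + p_{i-2}, q_i = a_i*q_{i-1} + q_{i-2} with p_{-2}=0, p_{-1}=1, q_{-2}=1, q_{-1}=0), until the denominator exceeds 17:
  i=0: a_0=5, p_0 = 5*1 + 0 = 5, q_0 = 5*0 + 1 = 1.
  i=1: a_1=2, p_1 = 2*5 + 1 = 11, q_1 = 2*1 + 0 = 2.
  i=2: a_2=14, p_2 = 14*11 + 5 = 159, q_2 = 14*2 + 1 = 29.
q_2 = 29 > 17, so the last convergent with denominator <= 17 is p_1/q_1 = 11/2.
The closest fraction with denominator <= 17 is either p_1/q_1 or the intermediate fraction (k*p_1 + p_0)/(k*q_1 + q_0) with the largest k >= 1 whose denominator stays <= 17; these approach x as k grows, and every other convergent or intermediate fraction in range is farther away.
Largest k: floor((17 - q_0)/q_1) = floor((17 - 1)/2) = 8.
That gives (8*11 + 5)/(8*2 + 1) = 93/17.
Compare the errors: |x - 11/2| = |159*2 - 11*29|/(29*2) = 1/58, and |x - 93/17| = |159*17 - 93*29|/(29*17) = 6/493.
Cross-multiplying, 6*58 = 348 < 493 = 1*493, so 6/493 is smaller: the intermediate fraction 93/17 is closer to x than 11/2.

93/17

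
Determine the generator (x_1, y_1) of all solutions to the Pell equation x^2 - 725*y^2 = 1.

(x, y) = (9801, 364)

First expand sqrt(725) as a continued fraction. With x_i = (sqrt(725) + m_i)/d_i and (m_0, d_0) = (0, 1): a_0 = floor(sqrt(725)) = 26, since 26^2 = 676 <= 725 < 729 = 27^2.
Iterate m_{i+1} = d_i*a_i - m_i, d_{i+1} = (725 - m_{i+1}^2)/d_i, a_{i+1} = floor((a_0 + m_{i+1})/d_{i+1}):
  m_1 = 1*26 - 0 = 26, d_1 = (725 - 26^2)/1 = 49/1 = 49, a_1 = floor((26 + 26)/49) = 1.
  m_2 = 49*1 - 26 = 23, d_2 = (725 - 23^2)/49 = 196/49 = 4, a_2 = floor((26 + 23)/4) = 12.
  m_3 = 4*12 - 23 = 25, d_3 = (725 - 25^2)/4 = 100/4 = 25, a_3 = floor((26 + 25)/25) = 2.
  m_4 = 25*2 - 25 = 25, d_4 = (725 - 25^2)/25 = 100/25 = 4, a_4 = floor((26 + 25)/4) = 12.
  m_5 = 4*12 - 25 = 23, d_5 = (725 - 23^2)/4 = 196/4 = 49, a_5 = floor((26 + 23)/49) = 1.
  m_6 = 49*1 - 23 = 26, d_6 = (725 - 26^2)/49 = 49/49 = 1, a_6 = floor((26 + 26)/1) = 52.
  m_7 = 1*52 - 26 = 26, d_7 = (725 - 26^2)/1 = 49/1 = 49: (m_7, d_7) = (m_1, d_1) = (26, 49), so from here the quotients repeat a_1, ..., a_6; the period length is 6.
So sqrt(725) = [26; (1, 12, 2, 12, 1, 52)] with period length k = 6.
k is even, so the fundamental solution of x^2 - 725y^2 = 1 is (p_{k-1}, q_{k-1}) = (p_5, q_5); compute convergents through index 5.
Convergents (p_i = a_i*p_{i-1} + p_{i-2}, q_i = a_i*q_{i-1} + q_{i-2} with p_{-2}=0, p_{-1}=1, q_{-2}=1, q_{-1}=0):
  i=0: a_0=26, p_0 = 26*1 + 0 = 26, q_0 = 26*0 + 1 = 1.
  i=1: a_1=1, p_1 = 1*26 + 1 = 27, q_1 = 1*1 + 0 = 1.
  i=2: a_2=12, p_2 = 12*27 + 26 = 350, q_2 = 12*1 + 1 = 13.
  i=3: a_3=2, p_3 = 2*350 + 27 = 727, q_3 = 2*13 + 1 = 27.
  i=4: a_4=12, p_4 = 12*727 + 350 = 9074, q_4 = 12*27 + 13 = 337.
  i=5: a_5=1, p_5 = 1*9074 + 727 = 9801, q_5 = 1*337 + 27 = 364.
Check: 9801^2 - 725*364^2 = 96059601 - 96059600 = 1, so (x, y) = (9801, 364) solves the equation, and by the theorem it is the least positive solution.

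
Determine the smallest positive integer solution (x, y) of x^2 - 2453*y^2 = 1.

(x, y) = (1783, 36)

First expand sqrt(2453) as a continued fraction. With x_i = (sqrt(2453) + m_i)/d_i and (m_0, d_0) = (0, 1): a_0 = floor(sqrt(2453)) = 49, since 49^2 = 2401 <= 2453 < 2500 = 50^2.
Iterate m_{i+1} = d_i*a_i - m_i, d_{i+1} = (2453 - m_{i+1}^2)/d_i, a_{i+1} = floor((a_0 + m_{i+1})/d_{i+1}):
  m_1 = 1*49 - 0 = 49, d_1 = (2453 - 49^2)/1 = 52/1 = 52, a_1 = floor((49 + 49)/52) = 1.
  m_2 = 52*1 - 49 = 3, d_2 = (2453 - 3^2)/52 = 2444/52 = 47, a_2 = floor((49 + 3)/47) = 1.
  m_3 = 47*1 - 3 = 44, d_3 = (2453 - 44^2)/47 = 517/47 = 11, a_3 = floor((49 + 44)/11) = 8.
  m_4 = 11*8 - 44 = 44, d_4 = (2453 - 44^2)/11 = 517/11 = 47, a_4 = floor((49 + 44)/47) = 1.
  m_5 = 47*1 - 44 = 3, d_5 = (2453 - 3^2)/47 = 2444/47 = 52, a_5 = floor((49 + 3)/52) = 1.
  m_6 = 52*1 - 3 = 49, d_6 = (2453 - 49^2)/52 = 52/52 = 1, a_6 = floor((49 + 49)/1) = 98.
  m_7 = 1*98 - 49 = 49, d_7 = (2453 - 49^2)/1 = 52/1 = 52: (m_7, d_7) = (m_1, d_1) = (49, 52), so from here the quotients repeat a_1, ..., a_6; the period length is 6.
So sqrt(2453) = [49; (1, 1, 8, 1, 1, 98)] with period length k = 6.
k is even, so the fundamental solution of x^2 - 2453y^2 = 1 is (p_{k-1}, q_{k-1}) = (p_5, q_5); compute convergents through index 5.
Convergents (p_i = a_i*p_{i-1} + p_{i-2}, q_i = a_i*q_{i-1} + q_{i-2} with p_{-2}=0, p_{-1}=1, q_{-2}=1, q_{-1}=0):
  i=0: a_0=49, p_0 = 49*1 + 0 = 49, q_0 = 49*0 + 1 = 1.
  i=1: a_1=1, p_1 = 1*49 + 1 = 50, q_1 = 1*1 + 0 = 1.
  i=2: a_2=1, p_2 = 1*50 + 49 = 99, q_2 = 1*1 + 1 = 2.
  i=3: a_3=8, p_3 = 8*99 + 50 = 842, q_3 = 8*2 + 1 = 17.
  i=4: a_4=1, p_4 = 1*842 + 99 = 941, q_4 = 1*17 + 2 = 19.
  i=5: a_5=1, p_5 = 1*941 + 842 = 1783, q_5 = 1*19 + 17 = 36.
Check: 1783^2 - 2453*36^2 = 3179089 - 3179088 = 1, so (x, y) = (1783, 36) solves the equation, and by the theorem it is the least positive solution.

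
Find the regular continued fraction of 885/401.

[2; 4, 1, 4, 1, 13]

Run the Euclidean algorithm on 885 and 401; the successive quotients are the partial quotients a_0, a_1, ... (each step inverts the fractional part left over by the previous one):
  885 = 2*401 + 83, so a_0 = 2.
  401 = 4*83 + 69, so a_1 = 4.
  83 = 1*69 + 14, so a_2 = 1.
  69 = 4*14 + 13, so a_3 = 4.
  14 = 1*13 + 1, so a_4 = 1.
  13 = 13*1 + 0, so a_5 = 13.
The remainder reaches 0 after 6 divisions, so the expansion has 6 partial quotients, read off in order.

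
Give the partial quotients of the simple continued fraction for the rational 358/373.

Run the Euclidean algorithm on 358 and 373; the successive quotients are the partial quotients a_0, a_1, ... (each step inverts the fractional part left over by the previous one):
  358 = 0*373 + 358, so a_0 = 0.
  373 = 1*358 + 15, so a_1 = 1.
  358 = 23*15 + 13, so a_2 = 23.
  15 = 1*13 + 2, so a_3 = 1.
  13 = 6*2 + 1, so a_4 = 6.
  2 = 2*1 + 0, so a_5 = 2.
The remainder reaches 0 after 6 divisions, so the expansion has 6 partial quotients, read off in order.

[0; 1, 23, 1, 6, 2]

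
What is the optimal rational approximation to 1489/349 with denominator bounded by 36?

Expand x = 1489/349 as a continued fraction with the Euclidean algorithm:
  1489 = 4*349 + 93, so a_0 = 4.
  349 = 3*93 + 70, so a_1 = 3.
  93 = 1*70 + 23, so a_2 = 1.
  70 = 3*23 + 1, so a_3 = 3.
  23 = 23*1 + 0, so a_4 = 23.
so x = [4; 3, 1, 3, 23].
Convergents (p_i = a_i*p_{i-1} + p_{i-2}, q_i = a_i*q_{i-1} + q_{i-2} with p_{-2}=0, p_{-1}=1, q_{-2}=1, q_{-1}=0), until the denominator exceeds 36:
  i=0: a_0=4, p_0 = 4*1 + 0 = 4, q_0 = 4*0 + 1 = 1.
  i=1: a_1=3, p_1 = 3*4 + 1 = 13, q_1 = 3*1 + 0 = 3.
  i=2: a_2=1, p_2 = 1*13 + 4 = 17, q_2 = 1*3 + 1 = 4.
  i=3: a_3=3, p_3 = 3*17 + 13 = 64, q_3 = 3*4 + 3 = 15.
  i=4: a_4=23, p_4 = 23*64 + 17 = 1489, q_4 = 23*15 + 4 = 349.
q_4 = 349 > 36, so the last convergent with denominator <= 36 is p_3/q_3 = 64/15.
The closest fraction with denominator <= 36 is either p_3/q_3 or the intermediate fraction (k*p_3 + p_2)/(k*q_3 + q_2) with the largest k >= 1 whose denominator stays <= 36; these approach x as k grows, and every other convergent or intermediate fraction in range is farther away.
Largest k: floor((36 - q_2)/q_3) = floor((36 - 4)/15) = 2.
That gives (2*64 + 17)/(2*15 + 4) = 145/34.
Compare the errors: |x - 64/15| = |1489*15 - 64*349|/(349*15) = 1/5235, and |x - 145/34| = |1489*34 - 145*349|/(349*34) = 21/11866.
Cross-multiplying, 1*11866 = 11866 < 109935 = 21*5235, so 1/5235 is smaller: the convergent 64/15 is closer to x than 145/34.

64/15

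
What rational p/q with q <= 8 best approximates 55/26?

Expand x = 55/26 as a continued fraction with the Euclidean algorithm:
  55 = 2*26 + 3, so a_0 = 2.
  26 = 8*3 + 2, so a_1 = 8.
  3 = 1*2 + 1, so a_2 = 1.
  2 = 2*1 + 0, so a_3 = 2.
so x = [2; 8, 1, 2].
Convergents (p_i = a_i*p_{i-1} + p_{i-2}, q_i = a_i*q_{i-1} + q_{i-2} with p_{-2}=0, p_{-1}=1, q_{-2}=1, q_{-1}=0), until the denominator exceeds 8:
  i=0: a_0=2, p_0 = 2*1 + 0 = 2, q_0 = 2*0 + 1 = 1.
  i=1: a_1=8, p_1 = 8*2 + 1 = 17, q_1 = 8*1 + 0 = 8.
  i=2: a_2=1, p_2 = 1*17 + 2 = 19, q_2 = 1*8 + 1 = 9.
q_2 = 9 > 8, so the last convergent with denominator <= 8 is p_1/q_1 = 17/8.
The closest fraction with denominator <= 8 is either p_1/q_1 or the intermediate fraction (k*p_1 + p_0)/(k*q_1 + q_0) with the largest k >= 1 whose denominator stays <= 8; these approach x as k grows, and every other convergent or intermediate fraction in range is farther away.
Largest k: floor((8 - q_0)/q_1) = floor((8 - 1)/8) = 0.
Since k = 0, no intermediate fraction beyond p_1/q_1 has denominator <= 8, so the convergent 17/8 is the closest (its error is |55*8 - 17*26|/(26*8) = 2/208).

17/8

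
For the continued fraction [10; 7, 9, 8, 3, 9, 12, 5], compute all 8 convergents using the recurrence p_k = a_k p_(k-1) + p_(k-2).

Using the convergent recurrence p_i = a_i*p_{i-1} + p_{i-2}, q_i = a_i*q_{i-1} + q_{i-2} with p_{-2}=0, p_{-1}=1, q_{-2}=1, q_{-1}=0:
  i=0: a_0=10, p_0 = 10*1 + 0 = 10, q_0 = 10*0 + 1 = 1.
  i=1: a_1=7, p_1 = 7*10 + 1 = 71, q_1 = 7*1 + 0 = 7.
  i=2: a_2=9, p_2 = 9*71 + 10 = 649, q_2 = 9*7 + 1 = 64.
  i=3: a_3=8, p_3 = 8*649 + 71 = 5263, q_3 = 8*64 + 7 = 519.
  i=4: a_4=3, p_4 = 3*5263 + 649 = 16438, q_4 = 3*519 + 64 = 1621.
  i=5: a_5=9, p_5 = 9*16438 + 5263 = 153205, q_5 = 9*1621 + 519 = 15108.
  i=6: a_6=12, p_6 = 12*153205 + 16438 = 1854898, q_6 = 12*15108 + 1621 = 182917.
  i=7: a_7=5, p_7 = 5*1854898 + 153205 = 9427695, q_7 = 5*182917 + 15108 = 929693.

10/1, 71/7, 649/64, 5263/519, 16438/1621, 153205/15108, 1854898/182917, 9427695/929693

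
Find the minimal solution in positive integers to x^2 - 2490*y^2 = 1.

First expand sqrt(2490) as a continued fraction. With x_i = (sqrt(2490) + m_i)/d_i and (m_0, d_0) = (0, 1): a_0 = floor(sqrt(2490)) = 49, since 49^2 = 2401 <= 2490 < 2500 = 50^2.
Iterate m_{i+1} = d_i*a_i - m_i, d_{i+1} = (2490 - m_{i+1}^2)/d_i, a_{i+1} = floor((a_0 + m_{i+1})/d_{i+1}):
  m_1 = 1*49 - 0 = 49, d_1 = (2490 - 49^2)/1 = 89/1 = 89, a_1 = floor((49 + 49)/89) = 1.
  m_2 = 89*1 - 49 = 40, d_2 = (2490 - 40^2)/89 = 890/89 = 10, a_2 = floor((49 + 40)/10) = 8.
  m_3 = 10*8 - 40 = 40, d_3 = (2490 - 40^2)/10 = 890/10 = 89, a_3 = floor((49 + 40)/89) = 1.
  m_4 = 89*1 - 40 = 49, d_4 = (2490 - 49^2)/89 = 89/89 = 1, a_4 = floor((49 + 49)/1) = 98.
  m_5 = 1*98 - 49 = 49, d_5 = (2490 - 49^2)/1 = 89/1 = 89: (m_5, d_5) = (m_1, d_1) = (49, 89), so from here the quotients repeat a_1, ..., a_4; the period length is 4.
So sqrt(2490) = [49; (1, 8, 1, 98)] with period length k = 4.
k is even, so the fundamental solution of x^2 - 2490y^2 = 1 is (p_{k-1}, q_{k-1}) = (p_3, q_3); compute convergents through index 3.
Convergents (p_i = a_i*p_{i-1} + p_{i-2}, q_i = a_i*q_{i-1} + q_{i-2} with p_{-2}=0, p_{-1}=1, q_{-2}=1, q_{-1}=0):
  i=0: a_0=49, p_0 = 49*1 + 0 = 49, q_0 = 49*0 + 1 = 1.
  i=1: a_1=1, p_1 = 1*49 + 1 = 50, q_1 = 1*1 + 0 = 1.
  i=2: a_2=8, p_2 = 8*50 + 49 = 449, q_2 = 8*1 + 1 = 9.
  i=3: a_3=1, p_3 = 1*449 + 50 = 499, q_3 = 1*9 + 1 = 10.
Check: 499^2 - 2490*10^2 = 249001 - 249000 = 1, so (x, y) = (499, 10) solves the equation, and by the theorem it is the least positive solution.

(x, y) = (499, 10)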